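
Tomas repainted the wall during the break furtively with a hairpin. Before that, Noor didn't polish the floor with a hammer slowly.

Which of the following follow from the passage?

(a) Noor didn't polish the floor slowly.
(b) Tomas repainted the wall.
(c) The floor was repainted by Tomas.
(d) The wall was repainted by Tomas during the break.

(b), (d)

(a) Not entailed — dropping 'with a hammer' under negation is not valid — the original leaves open that Noor polished the floor some other way.
(b) Entailed — dropping 'furtively', 'during the break', 'with a hairpin' leaves a sub-description the original still satisfies.
(c) Not entailed — Tomas repainted the wall, not the floor; the floor belongs to the polishing event.
(d) Entailed — this follows by dropping conjuncts from the repainting event's description.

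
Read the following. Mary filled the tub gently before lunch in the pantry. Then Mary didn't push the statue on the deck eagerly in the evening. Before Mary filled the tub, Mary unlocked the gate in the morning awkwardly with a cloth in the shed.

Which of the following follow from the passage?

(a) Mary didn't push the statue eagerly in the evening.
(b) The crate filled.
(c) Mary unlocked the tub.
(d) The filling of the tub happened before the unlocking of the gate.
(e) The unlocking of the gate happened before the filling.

(a) Not entailed — dropping 'on the deck' under negation is not valid — the original leaves open that Mary pushed the statue some other way.
(b) Not entailed — the tub is what filled, not the crate.
(c) Not entailed — Mary unlocked the gate, not the tub; the tub belongs to the filling event.
(d) Not entailed — the narrative places the unlocking before the filling, not after.
(e) Entailed — the narrative places the unlocking before the filling.

(e)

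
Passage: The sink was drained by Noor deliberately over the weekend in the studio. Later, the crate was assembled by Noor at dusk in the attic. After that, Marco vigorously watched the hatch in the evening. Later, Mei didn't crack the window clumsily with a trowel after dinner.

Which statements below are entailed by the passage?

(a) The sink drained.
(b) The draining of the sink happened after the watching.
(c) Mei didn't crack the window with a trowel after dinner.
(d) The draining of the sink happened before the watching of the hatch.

(a) Entailed — 'Noor drained the sink' is causative; it entails the inchoative 'the sink drained'.
(b) Not entailed — the narrative places the draining before the watching, not after.
(c) Not entailed — dropping 'clumsily' under negation is not valid — the original leaves open that Mei cracked the window some other way.
(d) Entailed — the narrative places the draining before the watching.

(a), (d)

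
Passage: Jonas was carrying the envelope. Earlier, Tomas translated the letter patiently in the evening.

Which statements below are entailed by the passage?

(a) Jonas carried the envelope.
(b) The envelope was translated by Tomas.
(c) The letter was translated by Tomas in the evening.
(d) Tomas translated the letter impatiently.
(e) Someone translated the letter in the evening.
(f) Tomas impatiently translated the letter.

(a) Entailed — 'carry' is an activity; 'was carrying' entails that some carrying happened, so 'carried' holds.
(b) Not entailed — Tomas translated the letter, not the envelope; the envelope belongs to the carrying event.
(c) Entailed — dropping 'patiently' leaves a sub-description the original still satisfies.
(d) Not entailed — 'impatiently' adds a manner not in (and inconsistent with) the original.
(e) Entailed — every conjunct here is already in the original translating event.
(f) Not entailed — 'impatiently' adds a manner not in (and inconsistent with) the original.

(a), (c), (e)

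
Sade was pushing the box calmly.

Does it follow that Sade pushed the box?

'push' is atelic; if Sade was pushing the box, then Sade pushed the box (for some time).

yes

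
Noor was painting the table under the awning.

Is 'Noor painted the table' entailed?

'was painting' is progressive; for an accomplishment like 'paint the table', it doesn't entail completion.

no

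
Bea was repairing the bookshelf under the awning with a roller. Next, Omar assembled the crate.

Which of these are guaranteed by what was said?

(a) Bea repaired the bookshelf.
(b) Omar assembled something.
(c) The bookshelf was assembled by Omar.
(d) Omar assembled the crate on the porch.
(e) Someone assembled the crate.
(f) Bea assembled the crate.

(b), (e)

(a) Not entailed — 'was repairing' is progressive on an accomplishment; it does not entail the completed 'repaired'.
(b) Entailed — this follows by dropping conjuncts from the assembling event's description.
(c) Not entailed — Omar assembled the crate, not the bookshelf; the bookshelf belongs to the repairing event.
(d) Not entailed — 'on the porch' adds information not in the original event.
(e) Entailed — this follows by dropping conjuncts from the assembling event's description.
(f) Not entailed — the passage has Omar assembling the crate, not Bea.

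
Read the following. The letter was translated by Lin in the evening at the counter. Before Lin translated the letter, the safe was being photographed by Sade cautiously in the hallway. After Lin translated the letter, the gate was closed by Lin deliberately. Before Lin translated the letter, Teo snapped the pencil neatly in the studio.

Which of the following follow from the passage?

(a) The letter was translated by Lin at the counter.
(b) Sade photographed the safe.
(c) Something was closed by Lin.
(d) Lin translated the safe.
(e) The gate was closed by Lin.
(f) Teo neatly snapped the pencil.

(a) Entailed — the original entails any weakening of itself; this just drops 'in the evening'.
(b) Not entailed — 'was photographing' is progressive on an accomplishment; it does not entail the completed 'photographed'.
(c) Entailed — this follows by dropping conjuncts from the closing event's description.
(d) Not entailed — Lin translated the letter, not the safe; the safe belongs to the photographing event.
(e) Entailed — dropping 'deliberately' leaves a sub-description the original still satisfies.
(f) Entailed — the original entails any weakening of itself; this just drops 'in the studio'.

(a), (c), (e), (f)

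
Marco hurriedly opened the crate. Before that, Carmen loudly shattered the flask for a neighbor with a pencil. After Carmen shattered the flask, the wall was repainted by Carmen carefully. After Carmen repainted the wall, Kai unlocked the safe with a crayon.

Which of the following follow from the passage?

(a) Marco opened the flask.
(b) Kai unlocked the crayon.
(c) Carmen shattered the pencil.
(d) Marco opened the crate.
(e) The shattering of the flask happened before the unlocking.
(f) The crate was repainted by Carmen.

(a) Not entailed — Marco opened the crate, not the flask; the flask belongs to the shattering event.
(b) Not entailed — the crayon is the instrument, not what was unlocked.
(c) Not entailed — the pencil is the instrument, not what was shattered.
(d) Entailed — every conjunct here is already in the original opening event.
(e) Entailed — the narrative places the shattering before the unlocking.
(f) Not entailed — Carmen repainted the wall, not the crate; the crate belongs to the opening event.

(d), (e)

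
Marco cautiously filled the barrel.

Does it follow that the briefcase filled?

no

Nothing is said about any briefcase; only the barrel is affected.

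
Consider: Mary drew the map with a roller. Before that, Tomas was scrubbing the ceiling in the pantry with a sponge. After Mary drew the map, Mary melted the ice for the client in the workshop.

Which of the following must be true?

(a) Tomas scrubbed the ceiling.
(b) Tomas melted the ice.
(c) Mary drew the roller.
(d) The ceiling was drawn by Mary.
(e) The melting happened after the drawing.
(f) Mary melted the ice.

(a) Entailed — 'scrub' is an activity; 'was scrubbing' entails that some scrubbing happened, so 'scrubbed' holds.
(b) Not entailed — the passage has Mary melting the ice, not Tomas.
(c) Not entailed — the roller is the instrument, not what was drawn.
(d) Not entailed — Mary drew the map, not the ceiling; the ceiling belongs to the scrubbing event.
(e) Entailed — the narrative places the drawing before the melting.
(f) Entailed — dropping 'for the client', 'in the workshop' leaves a sub-description the original still satisfies.

(a), (e), (f)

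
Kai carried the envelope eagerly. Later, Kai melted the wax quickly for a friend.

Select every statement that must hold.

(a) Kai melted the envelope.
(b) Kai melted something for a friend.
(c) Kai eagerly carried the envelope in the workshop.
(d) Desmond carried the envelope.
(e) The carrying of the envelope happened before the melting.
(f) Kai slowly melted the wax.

(a) Not entailed — Kai melted the wax, not the envelope; the envelope belongs to the carrying event.
(b) Entailed — dropping 'quickly' and generalizing the patient leaves a sub-description the original still satisfies.
(c) Not entailed — 'in the workshop' adds information not in the original event.
(d) Not entailed — the passage has Kai carrying the envelope, not Desmond.
(e) Entailed — the narrative places the carrying before the melting.
(f) Not entailed — 'slowly' adds a manner not in (and inconsistent with) the original.

(b), (e)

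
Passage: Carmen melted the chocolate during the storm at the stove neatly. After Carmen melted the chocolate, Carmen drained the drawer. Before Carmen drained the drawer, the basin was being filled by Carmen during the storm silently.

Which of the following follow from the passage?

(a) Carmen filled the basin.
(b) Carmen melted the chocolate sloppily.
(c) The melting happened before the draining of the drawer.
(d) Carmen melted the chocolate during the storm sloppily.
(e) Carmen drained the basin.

(a) Not entailed — 'was filling' is progressive on an accomplishment; it does not entail the completed 'filled'.
(b) Not entailed — 'sloppily' adds a manner not in (and inconsistent with) the original.
(c) Entailed — the narrative places the melting before the draining.
(d) Not entailed — 'sloppily' adds a manner not in (and inconsistent with) the original.
(e) Not entailed — Carmen drained the drawer, not the basin; the basin belongs to the filling event.

(c)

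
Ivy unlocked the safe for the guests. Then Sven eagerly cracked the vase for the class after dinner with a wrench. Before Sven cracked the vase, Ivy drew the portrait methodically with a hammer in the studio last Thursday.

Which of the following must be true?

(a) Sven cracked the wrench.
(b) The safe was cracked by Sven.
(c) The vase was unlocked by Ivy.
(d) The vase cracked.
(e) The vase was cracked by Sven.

(d), (e)

(a) Not entailed — the wrench is the instrument, not what was cracked.
(b) Not entailed — Sven cracked the vase, not the safe; the safe belongs to the unlocking event.
(c) Not entailed — Ivy unlocked the safe, not the vase; the vase belongs to the cracking event.
(d) Entailed — 'Sven cracked the vase' is causative; it entails the inchoative 'the vase cracked'.
(e) Entailed — this follows by dropping conjuncts from the cracking event's description.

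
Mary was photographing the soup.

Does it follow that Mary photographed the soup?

no

'was photographing' is progressive; for an accomplishment like 'photograph the soup', it doesn't entail completion.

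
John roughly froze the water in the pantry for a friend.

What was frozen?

the water

'the water' marks the patient of the freezing event.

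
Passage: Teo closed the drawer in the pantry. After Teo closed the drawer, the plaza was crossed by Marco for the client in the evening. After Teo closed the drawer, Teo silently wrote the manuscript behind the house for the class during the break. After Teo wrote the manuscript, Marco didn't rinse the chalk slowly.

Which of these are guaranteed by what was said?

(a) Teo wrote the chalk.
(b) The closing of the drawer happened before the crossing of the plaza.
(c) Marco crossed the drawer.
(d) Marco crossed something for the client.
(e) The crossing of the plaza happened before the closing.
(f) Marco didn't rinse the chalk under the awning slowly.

(a) Not entailed — Teo wrote the manuscript, not the chalk; the chalk belongs to the rinsing event.
(b) Entailed — the narrative places the closing before the crossing.
(c) Not entailed — Marco crossed the plaza, not the drawer; the drawer belongs to the closing event.
(d) Entailed — the original entails any weakening of itself; this just drops 'in the evening' and generalizes the patient.
(e) Not entailed — the narrative places the closing before the crossing, not after.
(f) Entailed — under negation, adding a further restriction is entailed: if no such rinsing event occurred, none occurred under the awning either.

(b), (d), (f)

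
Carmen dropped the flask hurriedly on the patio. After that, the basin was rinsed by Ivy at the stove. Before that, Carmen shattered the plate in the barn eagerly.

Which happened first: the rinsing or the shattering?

the shattering

The connectives place the shattering before the rinsing.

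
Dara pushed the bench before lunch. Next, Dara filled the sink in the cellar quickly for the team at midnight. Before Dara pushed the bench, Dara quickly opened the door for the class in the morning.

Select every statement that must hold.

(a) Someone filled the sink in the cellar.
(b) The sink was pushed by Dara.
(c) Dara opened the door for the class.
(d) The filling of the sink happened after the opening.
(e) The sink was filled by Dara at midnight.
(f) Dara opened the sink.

(a) Entailed — dropping 'for the team', 'quickly', 'at midnight' and generalizing the agent leaves a sub-description the original still satisfies.
(b) Not entailed — Dara pushed the bench, not the sink; the sink belongs to the filling event.
(c) Entailed — dropping 'in the morning', 'quickly' leaves a sub-description the original still satisfies.
(d) Entailed — the narrative places the opening before the filling.
(e) Entailed — this follows by dropping conjuncts from the filling event's description.
(f) Not entailed — Dara opened the door, not the sink; the sink belongs to the filling event.

(a), (c), (d), (e)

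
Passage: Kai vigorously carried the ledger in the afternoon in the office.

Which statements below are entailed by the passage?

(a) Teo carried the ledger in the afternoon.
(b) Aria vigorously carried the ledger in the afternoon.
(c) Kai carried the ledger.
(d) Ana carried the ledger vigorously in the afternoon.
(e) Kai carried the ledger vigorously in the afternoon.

(a) Not entailed — the passage has Kai carrying the ledger, not Teo.
(b) Not entailed — the passage has Kai carrying the ledger, not Aria.
(c) Entailed — every conjunct here is already in the original carrying event.
(d) Not entailed — the passage has Kai carrying the ledger, not Ana.
(e) Entailed — every conjunct here is already in the original carrying event.

(c), (e)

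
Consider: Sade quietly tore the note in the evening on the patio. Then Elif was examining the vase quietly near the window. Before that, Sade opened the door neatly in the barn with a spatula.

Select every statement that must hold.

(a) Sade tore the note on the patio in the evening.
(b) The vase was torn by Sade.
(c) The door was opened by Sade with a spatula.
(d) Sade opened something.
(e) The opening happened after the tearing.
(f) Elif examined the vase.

(a), (c), (d), (f)

(a) Entailed — every conjunct here is already in the original tearing event.
(b) Not entailed — Sade tore the note, not the vase; the vase belongs to the examining event.
(c) Entailed — dropping 'neatly', 'in the barn' leaves a sub-description the original still satisfies.
(d) Entailed — the original entails any weakening of itself; this just drops 'neatly', 'in the barn', 'with a spatula' and generalizes the patient.
(e) Not entailed — the narrative doesn't order the tearing relative to the opening.
(f) Entailed — 'examine' is an activity; 'was examining' entails that some examining happened, so 'examined' holds.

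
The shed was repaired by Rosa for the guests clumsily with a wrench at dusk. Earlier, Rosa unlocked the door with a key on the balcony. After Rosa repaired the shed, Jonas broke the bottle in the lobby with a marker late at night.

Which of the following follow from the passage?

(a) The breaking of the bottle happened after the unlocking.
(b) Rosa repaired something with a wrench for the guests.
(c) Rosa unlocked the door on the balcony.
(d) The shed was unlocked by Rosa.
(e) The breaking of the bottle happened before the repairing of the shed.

(a) Entailed — the narrative places the unlocking before the breaking.
(b) Entailed — the original entails any weakening of itself; this just drops 'clumsily', 'at dusk' and generalizes the patient.
(c) Entailed — this follows by dropping conjuncts from the unlocking event's description.
(d) Not entailed — Rosa unlocked the door, not the shed; the shed belongs to the repairing event.
(e) Not entailed — the narrative places the repairing before the breaking, not after.

(a), (b), (c)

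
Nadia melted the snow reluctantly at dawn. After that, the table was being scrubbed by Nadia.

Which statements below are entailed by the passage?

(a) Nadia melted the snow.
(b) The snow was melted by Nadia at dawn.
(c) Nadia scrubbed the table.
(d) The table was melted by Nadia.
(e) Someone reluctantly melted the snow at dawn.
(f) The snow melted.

(a) Entailed — this follows by dropping conjuncts from the melting event's description.
(b) Entailed — every conjunct here is already in the original melting event.
(c) Entailed — 'scrub' is an activity; 'was scrubbing' entails that some scrubbing happened, so 'scrubbed' holds.
(d) Not entailed — Nadia melted the snow, not the table; the table belongs to the scrubbing event.
(e) Entailed — this follows by dropping conjuncts from the melting event's description.
(f) Entailed — 'Nadia melted the snow' is causative; it entails the inchoative 'the snow melted'.

(a), (b), (c), (e), (f)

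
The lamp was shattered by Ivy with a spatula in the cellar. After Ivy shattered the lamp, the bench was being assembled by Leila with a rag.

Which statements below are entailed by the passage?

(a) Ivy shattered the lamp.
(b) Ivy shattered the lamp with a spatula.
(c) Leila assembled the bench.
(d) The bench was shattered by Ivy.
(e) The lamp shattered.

(a) Entailed — dropping 'with a spatula', 'in the cellar' leaves a sub-description the original still satisfies.
(b) Entailed — the original entails any weakening of itself; this just drops 'in the cellar'.
(c) Not entailed — 'was assembling' is progressive on an accomplishment; it does not entail the completed 'assembled'.
(d) Not entailed — Ivy shattered the lamp, not the bench; the bench belongs to the assembling event.
(e) Entailed — 'Ivy shattered the lamp' is causative; it entails the inchoative 'the lamp shattered'.

(a), (b), (e)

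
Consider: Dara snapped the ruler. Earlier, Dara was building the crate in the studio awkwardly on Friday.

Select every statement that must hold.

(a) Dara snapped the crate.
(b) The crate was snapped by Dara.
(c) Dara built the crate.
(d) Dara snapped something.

(a) Not entailed — Dara snapped the ruler, not the crate; the crate belongs to the building event.
(b) Not entailed — Dara snapped the ruler, not the crate; the crate belongs to the building event.
(c) Not entailed — 'was building' is progressive on an accomplishment; it does not entail the completed 'built'.
(d) Entailed — every conjunct here is already in the original snapping event.

(d)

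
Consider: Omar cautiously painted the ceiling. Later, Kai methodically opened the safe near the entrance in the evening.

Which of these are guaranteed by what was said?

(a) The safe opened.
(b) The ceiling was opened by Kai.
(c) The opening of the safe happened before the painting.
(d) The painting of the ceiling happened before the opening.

(a), (d)

(a) Entailed — 'Kai opened the safe' is causative; it entails the inchoative 'the safe opened'.
(b) Not entailed — Kai opened the safe, not the ceiling; the ceiling belongs to the painting event.
(c) Not entailed — the narrative places the painting before the opening, not after.
(d) Entailed — the narrative places the painting before the opening.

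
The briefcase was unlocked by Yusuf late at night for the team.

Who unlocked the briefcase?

Yusuf

'Yusuf' marks the agent of the unlocking event.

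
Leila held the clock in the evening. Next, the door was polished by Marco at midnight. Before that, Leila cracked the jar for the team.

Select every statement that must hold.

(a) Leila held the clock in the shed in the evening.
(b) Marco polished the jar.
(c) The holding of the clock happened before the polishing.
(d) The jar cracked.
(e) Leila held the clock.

(c), (d), (e)

(a) Not entailed — 'in the shed' adds information not in the original event.
(b) Not entailed — Marco polished the door, not the jar; the jar belongs to the cracking event.
(c) Entailed — the narrative places the holding before the polishing.
(d) Entailed — 'Leila cracked the jar' is causative; it entails the inchoative 'the jar cracked'.
(e) Entailed — every conjunct here is already in the original holding event.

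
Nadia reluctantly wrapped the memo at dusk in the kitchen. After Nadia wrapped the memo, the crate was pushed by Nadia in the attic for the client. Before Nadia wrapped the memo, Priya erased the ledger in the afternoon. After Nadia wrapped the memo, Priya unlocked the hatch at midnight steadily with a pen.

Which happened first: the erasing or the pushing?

the erasing

The connectives place the erasing before the pushing.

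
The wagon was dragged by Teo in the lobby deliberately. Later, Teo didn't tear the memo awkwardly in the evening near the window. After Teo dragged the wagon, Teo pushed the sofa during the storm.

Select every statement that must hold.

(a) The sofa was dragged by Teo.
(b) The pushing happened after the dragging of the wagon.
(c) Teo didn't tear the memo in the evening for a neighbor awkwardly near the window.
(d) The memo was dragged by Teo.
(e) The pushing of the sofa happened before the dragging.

(b), (c)

(a) Not entailed — Teo dragged the wagon, not the sofa; the sofa belongs to the pushing event.
(b) Entailed — the narrative places the dragging before the pushing.
(c) Entailed — under negation, adding a further restriction is entailed: if no such tearing event occurred, none occurred for a neighbor either.
(d) Not entailed — Teo dragged the wagon, not the memo; the memo belongs to the tearing event.
(e) Not entailed — the narrative places the dragging before the pushing, not after.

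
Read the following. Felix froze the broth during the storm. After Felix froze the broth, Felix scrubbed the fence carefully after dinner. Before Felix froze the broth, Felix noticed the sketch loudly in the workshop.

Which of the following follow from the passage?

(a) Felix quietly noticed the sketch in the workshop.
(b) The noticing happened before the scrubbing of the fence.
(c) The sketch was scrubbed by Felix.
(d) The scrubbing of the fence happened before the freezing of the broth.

(b)

(a) Not entailed — 'quietly' adds a manner not in (and inconsistent with) the original.
(b) Entailed — the narrative places the noticing before the scrubbing.
(c) Not entailed — Felix scrubbed the fence, not the sketch; the sketch belongs to the noticing event.
(d) Not entailed — the narrative places the freezing before the scrubbing, not after.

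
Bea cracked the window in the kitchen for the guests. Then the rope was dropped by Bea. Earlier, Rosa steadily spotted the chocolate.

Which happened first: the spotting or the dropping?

The connectives place the spotting before the dropping.

the spotting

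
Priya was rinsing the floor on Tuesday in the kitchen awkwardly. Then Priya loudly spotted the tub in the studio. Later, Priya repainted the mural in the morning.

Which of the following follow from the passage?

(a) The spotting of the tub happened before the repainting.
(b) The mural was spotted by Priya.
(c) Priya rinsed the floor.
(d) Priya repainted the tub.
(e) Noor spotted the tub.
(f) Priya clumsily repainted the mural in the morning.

(a), (c)

(a) Entailed — the narrative places the spotting before the repainting.
(b) Not entailed — Priya spotted the tub, not the mural; the mural belongs to the repainting event.
(c) Entailed — 'rinse' is an activity; 'was rinsing' entails that some rinsing happened, so 'rinsed' holds.
(d) Not entailed — Priya repainted the mural, not the tub; the tub belongs to the spotting event.
(e) Not entailed — the passage has Priya spotting the tub, not Noor.
(f) Not entailed — 'clumsily' adds information not in the original event.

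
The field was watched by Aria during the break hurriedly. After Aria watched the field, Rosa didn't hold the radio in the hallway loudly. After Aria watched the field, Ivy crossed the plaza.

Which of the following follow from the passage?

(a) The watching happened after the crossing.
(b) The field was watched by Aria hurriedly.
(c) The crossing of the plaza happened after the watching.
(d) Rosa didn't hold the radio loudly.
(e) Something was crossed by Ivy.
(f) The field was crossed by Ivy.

(b), (c), (e)

(a) Not entailed — the narrative places the watching before the crossing, not after.
(b) Entailed — dropping 'during the break' leaves a sub-description the original still satisfies.
(c) Entailed — the narrative places the watching before the crossing.
(d) Not entailed — dropping 'in the hallway' under negation is not valid — the original leaves open that Rosa held the radio some other way.
(e) Entailed — generalizing the patient leaves a sub-description the original still satisfies.
(f) Not entailed — Ivy crossed the plaza, not the field; the field belongs to the watching event.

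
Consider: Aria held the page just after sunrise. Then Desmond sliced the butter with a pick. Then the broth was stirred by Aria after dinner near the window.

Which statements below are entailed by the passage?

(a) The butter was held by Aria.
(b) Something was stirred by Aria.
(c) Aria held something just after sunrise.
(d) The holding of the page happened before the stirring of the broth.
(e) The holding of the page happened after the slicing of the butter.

(a) Not entailed — Aria held the page, not the butter; the butter belongs to the slicing event.
(b) Entailed — this follows by dropping conjuncts from the stirring event's description.
(c) Entailed — the original entails any weakening of itself; this just generalizes the patient.
(d) Entailed — the narrative places the holding before the stirring.
(e) Not entailed — the narrative places the holding before the slicing, not after.

(b), (c), (d)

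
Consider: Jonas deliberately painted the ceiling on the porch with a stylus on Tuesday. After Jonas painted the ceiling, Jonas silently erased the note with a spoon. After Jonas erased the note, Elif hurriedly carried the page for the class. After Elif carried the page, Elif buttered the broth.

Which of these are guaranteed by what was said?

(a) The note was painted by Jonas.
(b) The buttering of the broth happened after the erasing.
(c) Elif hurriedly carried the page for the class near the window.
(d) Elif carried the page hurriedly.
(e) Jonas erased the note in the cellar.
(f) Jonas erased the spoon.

(a) Not entailed — Jonas painted the ceiling, not the note; the note belongs to the erasing event.
(b) Entailed — the narrative places the erasing before the buttering.
(c) Not entailed — 'near the window' adds information not in the original event.
(d) Entailed — the original entails any weakening of itself; this just drops 'for the class'.
(e) Not entailed — 'in the cellar' adds information not in the original event.
(f) Not entailed — the spoon is the instrument, not what was erased.

(b), (d)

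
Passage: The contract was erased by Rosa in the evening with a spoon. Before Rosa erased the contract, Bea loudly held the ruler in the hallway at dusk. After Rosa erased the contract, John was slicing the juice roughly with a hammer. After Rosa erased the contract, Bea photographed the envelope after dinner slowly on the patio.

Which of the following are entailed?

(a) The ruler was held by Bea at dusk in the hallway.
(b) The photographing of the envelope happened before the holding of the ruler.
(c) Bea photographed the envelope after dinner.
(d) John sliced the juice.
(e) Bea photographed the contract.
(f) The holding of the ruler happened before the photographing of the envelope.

(a), (c), (f)

(a) Entailed — the original entails any weakening of itself; this just drops 'loudly'.
(b) Not entailed — the narrative places the holding before the photographing, not after.
(c) Entailed — dropping 'slowly', 'on the patio' leaves a sub-description the original still satisfies.
(d) Not entailed — 'was slicing' is progressive on an accomplishment; it does not entail the completed 'sliced'.
(e) Not entailed — Bea photographed the envelope, not the contract; the contract belongs to the erasing event.
(f) Entailed — the narrative places the holding before the photographing.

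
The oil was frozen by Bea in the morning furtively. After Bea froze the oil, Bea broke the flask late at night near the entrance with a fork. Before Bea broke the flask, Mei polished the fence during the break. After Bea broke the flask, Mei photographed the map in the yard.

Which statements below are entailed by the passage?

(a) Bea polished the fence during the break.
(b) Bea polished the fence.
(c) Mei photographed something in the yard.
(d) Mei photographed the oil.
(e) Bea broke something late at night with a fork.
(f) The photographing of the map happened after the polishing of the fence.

(c), (e), (f)

(a) Not entailed — the passage has Mei polishing the fence, not Bea.
(b) Not entailed — the passage has Mei polishing the fence, not Bea.
(c) Entailed — this follows by dropping conjuncts from the photographing event's description.
(d) Not entailed — Mei photographed the map, not the oil; the oil belongs to the freezing event.
(e) Entailed — dropping 'near the entrance' and generalizing the patient leaves a sub-description the original still satisfies.
(f) Entailed — the narrative places the polishing before the photographing.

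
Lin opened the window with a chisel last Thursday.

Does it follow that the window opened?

yes

'Lin opened the window' is the causative; it entails the inchoative 'the window opened'.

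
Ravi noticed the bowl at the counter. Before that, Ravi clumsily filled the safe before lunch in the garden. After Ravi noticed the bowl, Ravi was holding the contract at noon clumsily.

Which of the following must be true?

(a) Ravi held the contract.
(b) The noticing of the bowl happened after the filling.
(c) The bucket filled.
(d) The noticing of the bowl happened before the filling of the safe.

(a), (b)

(a) Entailed — 'hold' is an activity; 'was holding' entails that some holding happened, so 'held' holds.
(b) Entailed — the narrative places the filling before the noticing.
(c) Not entailed — the safe is what filled, not the bucket.
(d) Not entailed — the narrative places the filling before the noticing, not after.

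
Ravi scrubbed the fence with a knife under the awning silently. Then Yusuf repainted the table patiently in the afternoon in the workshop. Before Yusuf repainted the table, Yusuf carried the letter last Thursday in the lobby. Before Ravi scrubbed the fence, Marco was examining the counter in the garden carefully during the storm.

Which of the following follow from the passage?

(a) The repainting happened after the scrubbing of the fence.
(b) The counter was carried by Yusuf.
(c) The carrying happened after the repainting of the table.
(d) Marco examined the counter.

(a), (d)

(a) Entailed — the narrative places the scrubbing before the repainting.
(b) Not entailed — Yusuf carried the letter, not the counter; the counter belongs to the examining event.
(c) Not entailed — the narrative places the carrying before the repainting, not after.
(d) Entailed — 'examine' is an activity; 'was examining' entails that some examining happened, so 'examined' holds.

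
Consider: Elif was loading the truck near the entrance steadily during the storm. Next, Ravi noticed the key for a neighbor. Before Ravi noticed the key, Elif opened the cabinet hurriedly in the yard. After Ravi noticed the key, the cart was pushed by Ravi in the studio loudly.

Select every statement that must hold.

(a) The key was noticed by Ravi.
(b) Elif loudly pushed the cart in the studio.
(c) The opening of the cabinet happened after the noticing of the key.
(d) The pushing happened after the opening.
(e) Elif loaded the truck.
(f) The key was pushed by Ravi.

(a) Entailed — every conjunct here is already in the original noticing event.
(b) Not entailed — the passage has Ravi pushing the cart, not Elif.
(c) Not entailed — the narrative places the opening before the noticing, not after.
(d) Entailed — the narrative places the opening before the pushing.
(e) Not entailed — 'was loading' is progressive on an accomplishment; it does not entail the completed 'loaded'.
(f) Not entailed — Ravi pushed the cart, not the key; the key belongs to the noticing event.

(a), (d)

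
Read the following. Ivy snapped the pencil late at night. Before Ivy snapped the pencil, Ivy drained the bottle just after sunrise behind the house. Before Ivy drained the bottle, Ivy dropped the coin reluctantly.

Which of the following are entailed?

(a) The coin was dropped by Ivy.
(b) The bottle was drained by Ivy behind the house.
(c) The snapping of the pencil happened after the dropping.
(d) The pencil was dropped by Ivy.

(a), (b), (c)

(a) Entailed — every conjunct here is already in the original dropping event.
(b) Entailed — every conjunct here is already in the original draining event.
(c) Entailed — the narrative places the dropping before the snapping.
(d) Not entailed — Ivy dropped the coin, not the pencil; the pencil belongs to the snapping event.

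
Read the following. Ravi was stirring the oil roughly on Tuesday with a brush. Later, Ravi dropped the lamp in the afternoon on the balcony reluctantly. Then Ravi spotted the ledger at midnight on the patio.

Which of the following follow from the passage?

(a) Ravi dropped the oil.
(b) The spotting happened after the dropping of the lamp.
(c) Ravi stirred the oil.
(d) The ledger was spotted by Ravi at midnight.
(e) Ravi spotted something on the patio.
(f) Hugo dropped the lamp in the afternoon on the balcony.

(b), (c), (d), (e)

(a) Not entailed — Ravi dropped the lamp, not the oil; the oil belongs to the stirring event.
(b) Entailed — the narrative places the dropping before the spotting.
(c) Entailed — 'stir' is an activity; 'was stirring' entails that some stirring happened, so 'stirred' holds.
(d) Entailed — the original entails any weakening of itself; this just drops 'on the patio'.
(e) Entailed — dropping 'at midnight' and generalizing the patient leaves a sub-description the original still satisfies.
(f) Not entailed — the passage has Ravi dropping the lamp, not Hugo.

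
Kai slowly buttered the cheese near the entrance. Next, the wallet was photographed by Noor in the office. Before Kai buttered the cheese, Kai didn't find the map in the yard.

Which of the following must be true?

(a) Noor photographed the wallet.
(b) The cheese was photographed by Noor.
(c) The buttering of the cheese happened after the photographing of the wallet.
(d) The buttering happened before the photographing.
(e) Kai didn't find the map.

(a), (d)

(a) Entailed — dropping 'in the office' leaves a sub-description the original still satisfies.
(b) Not entailed — Noor photographed the wallet, not the cheese; the cheese belongs to the buttering event.
(c) Not entailed — the narrative places the buttering before the photographing, not after.
(d) Entailed — the narrative places the buttering before the photographing.
(e) Not entailed — dropping 'in the yard' under negation is not valid — the original leaves open that Kai found the map some other way.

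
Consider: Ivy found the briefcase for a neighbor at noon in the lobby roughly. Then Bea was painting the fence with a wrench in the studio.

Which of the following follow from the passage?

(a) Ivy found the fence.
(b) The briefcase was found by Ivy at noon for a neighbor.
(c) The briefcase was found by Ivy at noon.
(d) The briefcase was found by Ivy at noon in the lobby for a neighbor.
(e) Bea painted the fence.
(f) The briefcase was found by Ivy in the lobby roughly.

(b), (c), (d), (f)

(a) Not entailed — Ivy found the briefcase, not the fence; the fence belongs to the painting event.
(b) Entailed — the original entails any weakening of itself; this just drops 'roughly', 'in the lobby'.
(c) Entailed — every conjunct here is already in the original finding event.
(d) Entailed — this follows by dropping conjuncts from the finding event's description.
(e) Not entailed — 'was painting' is progressive on an accomplishment; it does not entail the completed 'painted'.
(f) Entailed — dropping 'for a neighbor', 'at noon' leaves a sub-description the original still satisfies.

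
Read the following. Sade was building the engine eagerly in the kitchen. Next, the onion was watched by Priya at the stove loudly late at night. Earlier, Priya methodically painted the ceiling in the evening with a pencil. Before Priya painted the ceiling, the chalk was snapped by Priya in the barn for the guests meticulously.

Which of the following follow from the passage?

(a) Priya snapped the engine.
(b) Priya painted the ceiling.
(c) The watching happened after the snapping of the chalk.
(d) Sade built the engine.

(b), (c)

(a) Not entailed — Priya snapped the chalk, not the engine; the engine belongs to the building event.
(b) Entailed — every conjunct here is already in the original painting event.
(c) Entailed — the narrative places the snapping before the watching.
(d) Not entailed — 'was building' is progressive on an accomplishment; it does not entail the completed 'built'.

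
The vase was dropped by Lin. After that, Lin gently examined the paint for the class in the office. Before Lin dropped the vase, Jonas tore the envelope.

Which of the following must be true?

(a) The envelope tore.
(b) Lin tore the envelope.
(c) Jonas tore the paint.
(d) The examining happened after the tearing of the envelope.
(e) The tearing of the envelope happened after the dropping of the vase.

(a) Entailed — 'Jonas tore the envelope' is causative; it entails the inchoative 'the envelope tore'.
(b) Not entailed — the passage has Jonas tearing the envelope, not Lin.
(c) Not entailed — Jonas tore the envelope, not the paint; the paint belongs to the examining event.
(d) Entailed — the narrative places the tearing before the examining.
(e) Not entailed — the narrative places the tearing before the dropping, not after.

(a), (d)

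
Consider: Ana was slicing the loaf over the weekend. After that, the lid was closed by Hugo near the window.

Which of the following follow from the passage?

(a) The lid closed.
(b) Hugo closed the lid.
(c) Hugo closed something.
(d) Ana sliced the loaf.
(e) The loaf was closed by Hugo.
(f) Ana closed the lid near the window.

(a), (b), (c)

(a) Entailed — 'Hugo closed the lid' is causative; it entails the inchoative 'the lid closed'.
(b) Entailed — this follows by dropping conjuncts from the closing event's description.
(c) Entailed — every conjunct here is already in the original closing event.
(d) Not entailed — 'was slicing' is progressive on an accomplishment; it does not entail the completed 'sliced'.
(e) Not entailed — Hugo closed the lid, not the loaf; the loaf belongs to the slicing event.
(f) Not entailed — the passage has Hugo closing the lid, not Ana.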